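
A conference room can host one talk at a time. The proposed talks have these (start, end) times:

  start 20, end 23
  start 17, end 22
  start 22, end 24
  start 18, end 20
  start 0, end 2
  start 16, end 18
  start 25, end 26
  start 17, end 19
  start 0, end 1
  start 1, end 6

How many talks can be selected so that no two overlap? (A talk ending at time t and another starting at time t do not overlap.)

6

Order by finish time; keep every interval that doesn't clash with the previous kept one.
By end time: (0,1), (0,2), (1,6), (16,18), (17,19), (18,20), (17,22), (20,23), (22,24), (25,26).
Pick (0,1); next start ≥ 1 → (1,6); next start ≥ 6 → (16,18); next start ≥ 18 → (18,20); next start ≥ 20 → (20,23); next start ≥ 23 → (25,26).
Selected 6 talks.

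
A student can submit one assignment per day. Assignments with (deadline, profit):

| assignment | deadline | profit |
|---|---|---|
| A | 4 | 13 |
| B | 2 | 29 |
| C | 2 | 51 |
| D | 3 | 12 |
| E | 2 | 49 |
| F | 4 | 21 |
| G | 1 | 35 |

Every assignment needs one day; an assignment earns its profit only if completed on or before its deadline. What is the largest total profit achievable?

134

Take jobs in profit order; each goes to the latest open slot no later than its deadline.
Profit order: C=51 E=49 G=35 B=29 F=21 A=13 D=12
Assign: C→slot 2, E→slot 1, G skipped, B skipped, F→slot 4, A→slot 3, D skipped.
Slots: [1:E] [2:C] [3:A] [4:F]
Profit = 49 + 51 + 13 + 21 = 134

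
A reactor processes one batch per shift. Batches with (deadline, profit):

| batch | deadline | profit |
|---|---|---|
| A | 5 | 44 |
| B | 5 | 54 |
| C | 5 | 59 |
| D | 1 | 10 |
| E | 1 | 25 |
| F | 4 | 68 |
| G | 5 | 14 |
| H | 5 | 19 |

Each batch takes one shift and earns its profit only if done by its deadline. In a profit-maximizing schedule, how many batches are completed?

5

By profit: F(d4,68), C(d5,59), B(d5,54), A(d5,44), E(d1,25), H(d5,19), G(d5,14), D(d1,10)
F→slot 4; C→slot 5; B→slot 3; A→slot 2; E→slot 1; H skipped; G skipped; D skipped.
5 of 8 scheduled.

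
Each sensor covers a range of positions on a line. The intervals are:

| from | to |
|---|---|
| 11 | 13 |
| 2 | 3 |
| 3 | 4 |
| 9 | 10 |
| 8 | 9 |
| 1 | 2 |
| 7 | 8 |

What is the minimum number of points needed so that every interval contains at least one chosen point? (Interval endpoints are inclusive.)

Process intervals by earliest right end; each time one isn't hit yet, stab at its right endpoint.
Sorted: [1,2] [2,3] [3,4] [7,8] [8,9] [9,10] [11,13]
{[1,2],[2,3]} hit by 2; {[3,4]} hit by 4; {[7,8],[8,9]} hit by 8; {[9,10]} hit by 10; {[11,13]} hit by 13.
Points: 2, 4, 8, 10, 13 (5 total).

5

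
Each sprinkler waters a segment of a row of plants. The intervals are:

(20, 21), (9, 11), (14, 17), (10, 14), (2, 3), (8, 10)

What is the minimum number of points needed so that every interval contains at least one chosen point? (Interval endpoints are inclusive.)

4

Sort by right endpoint; whenever an interval is uncovered, place a point at its right end.
Sorted: [2,3] [8,10] [9,11] [10,14] [14,17] [20,21]
{[2,3]} hit by 3; {[8,10],[9,11],[10,14]} hit by 10; {[14,17]} hit by 17; {[20,21]} hit by 21.
Points: 3, 10, 17, 21 (4 total).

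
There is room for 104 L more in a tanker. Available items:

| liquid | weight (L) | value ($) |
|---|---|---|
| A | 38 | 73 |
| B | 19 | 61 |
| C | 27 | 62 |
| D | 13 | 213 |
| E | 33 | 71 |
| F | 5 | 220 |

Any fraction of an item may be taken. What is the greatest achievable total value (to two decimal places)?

640.45

Sort by value per unit weight and fill in that order.
Ratios (sorted): F 44.00, D 16.38, B 3.21, C 2.30, E 2.15, A 1.92
take F (5 @ 220); take D (13 @ 213); take B (19 @ 61); take C (27 @ 62); take E (33 @ 71); take 7/38 of A → 13.45. Capacity used 104/104.
Total value = 640.45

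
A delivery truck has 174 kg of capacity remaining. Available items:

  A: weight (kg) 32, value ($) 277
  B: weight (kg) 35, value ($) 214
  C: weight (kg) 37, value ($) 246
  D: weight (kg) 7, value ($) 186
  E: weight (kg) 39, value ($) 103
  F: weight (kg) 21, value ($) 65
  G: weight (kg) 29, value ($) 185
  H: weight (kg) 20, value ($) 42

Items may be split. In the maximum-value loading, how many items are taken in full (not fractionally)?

Ratios (sorted): D 26.57, A 8.66, C 6.65, G 6.38, B 6.11, F 3.10, E 2.64, H 2.10
take D (7 @ 186); take A (32 @ 277); take C (37 @ 246); take G (29 @ 185); take B (35 @ 214); take F (21 @ 65); take 13/39 of E → 34.33. Capacity used 174/174.
6 item(s) taken whole; one partial (take 13/39 of E).

6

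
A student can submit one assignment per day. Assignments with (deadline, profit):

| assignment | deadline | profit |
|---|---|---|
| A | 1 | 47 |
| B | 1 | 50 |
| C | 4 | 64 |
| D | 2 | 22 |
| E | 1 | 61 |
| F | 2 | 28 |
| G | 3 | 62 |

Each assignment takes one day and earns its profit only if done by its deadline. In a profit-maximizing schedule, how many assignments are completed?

By profit: C(d4,64), G(d3,62), E(d1,61), B(d1,50), A(d1,47), F(d2,28), D(d2,22)
C→slot 4; G→slot 3; E→slot 1; B skipped; A skipped; F→slot 2; D skipped.
4 of 7 scheduled.

4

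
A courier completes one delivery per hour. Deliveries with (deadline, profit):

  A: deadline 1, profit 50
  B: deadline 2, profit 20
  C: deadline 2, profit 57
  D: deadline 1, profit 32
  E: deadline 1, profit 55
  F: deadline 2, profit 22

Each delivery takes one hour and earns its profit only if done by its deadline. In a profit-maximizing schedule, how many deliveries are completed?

Take jobs in profit order; each goes to the latest open slot no later than its deadline.
By profit: C(d2,57), E(d1,55), A(d1,50), D(d1,32), F(d2,22), B(d2,20)
C→slot 2; E→slot 1; A skipped; D skipped; F skipped; B skipped.
2 of 6 scheduled.

2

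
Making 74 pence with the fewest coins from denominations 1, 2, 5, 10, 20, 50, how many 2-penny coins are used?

2

74 = 1×50 + 1×20 + 2×2
Count of 2: 2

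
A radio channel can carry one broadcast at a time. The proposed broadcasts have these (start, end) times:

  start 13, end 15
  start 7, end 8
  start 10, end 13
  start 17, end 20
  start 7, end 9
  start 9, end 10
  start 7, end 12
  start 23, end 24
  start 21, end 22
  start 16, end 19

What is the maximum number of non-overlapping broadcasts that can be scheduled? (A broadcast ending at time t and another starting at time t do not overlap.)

7

Greedy by earliest finish: after sorting by end time, pick each interval compatible with the last pick.
Sorted by end: (7,8)  (7,9)  (9,10)  (7,12)  (10,13)  (13,15)  (16,19)  (17,20)  (21,22)  (23,24)
take (7,8); take (9,10); take (10,13); take (13,15); take (16,19); take (21,22); take (23,24).
Selected 7 broadcasts.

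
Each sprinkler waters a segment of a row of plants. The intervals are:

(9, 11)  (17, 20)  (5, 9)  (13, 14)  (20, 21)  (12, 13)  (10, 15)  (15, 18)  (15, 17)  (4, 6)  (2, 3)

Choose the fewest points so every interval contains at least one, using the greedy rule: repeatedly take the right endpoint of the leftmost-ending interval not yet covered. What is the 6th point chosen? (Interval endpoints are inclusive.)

Sort by right endpoint; whenever an interval is uncovered, place a point at its right end.
Sorted: [2,3] [4,6] [5,9] [9,11] [12,13] [13,14] [10,15] [15,17] [15,18] [17,20] [20,21]
{[2,3]} hit by 3; {[4,6],[5,9]} hit by 6; {[9,11]} hit by 11; {[12,13],[13,14],[10,15]} hit by 13; {[15,17],[15,18],[17,20]} hit by 17; {[20,21]} hit by 21.
Points: 3, 6, 11, 13, 17, 21 (6 total).

21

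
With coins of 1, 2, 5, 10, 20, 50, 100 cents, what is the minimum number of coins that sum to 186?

6

186 − 1×100→86 − 1×50→36 − 1×20→16 − 1×10→6 − 1×5→1 − 1×1→0
Total coins = 1 + 1 + 1 + 1 + 1 + 1 = 6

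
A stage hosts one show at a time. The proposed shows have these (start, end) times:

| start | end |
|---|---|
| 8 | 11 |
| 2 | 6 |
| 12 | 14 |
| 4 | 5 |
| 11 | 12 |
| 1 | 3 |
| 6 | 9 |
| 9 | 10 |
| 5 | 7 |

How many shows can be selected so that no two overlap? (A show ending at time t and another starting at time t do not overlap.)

By end time: (1,3), (4,5), (2,6), (5,7), (6,9), (9,10), (8,11), (11,12), (12,14).
Pick (1,3); next start ≥ 3 → (4,5); next start ≥ 5 → (5,7); next start ≥ 7 → (9,10); next start ≥ 10 → (11,12); next start ≥ 12 → (12,14).
Selected 6 shows.

6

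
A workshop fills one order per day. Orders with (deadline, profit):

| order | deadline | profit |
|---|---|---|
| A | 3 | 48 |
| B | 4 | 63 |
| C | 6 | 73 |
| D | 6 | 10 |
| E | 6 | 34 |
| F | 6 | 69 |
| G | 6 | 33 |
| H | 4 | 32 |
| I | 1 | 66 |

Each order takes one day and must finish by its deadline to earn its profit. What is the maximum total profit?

353

Sort by profit descending; place each in the latest free slot ≤ its deadline.
Profit order: C=73 F=69 I=66 B=63 A=48 E=34 G=33 H=32 D=10
Assign: C→slot 6, F→slot 5, I→slot 1, B→slot 4, A→slot 3, E→slot 2, G skipped, H skipped, D skipped.
Slots: [1:I] [2:E] [3:A] [4:B] [5:F] [6:C]
Profit = 66 + 34 + 48 + 63 + 69 + 73 = 353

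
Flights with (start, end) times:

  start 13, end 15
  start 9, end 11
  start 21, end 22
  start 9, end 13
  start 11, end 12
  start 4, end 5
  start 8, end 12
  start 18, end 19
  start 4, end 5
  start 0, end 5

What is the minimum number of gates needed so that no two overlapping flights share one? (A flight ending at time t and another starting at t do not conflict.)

3

Count concurrent intervals with a sweep; the peak is the room count.
starts: [0, 4, 4, 8, 9, 9, 11, 13, 18, 21]
ends:   [5, 5, 5, 11, 12, 12, 13, 15, 19, 22]
s0→1 s4→2 s4→3  — peak 3.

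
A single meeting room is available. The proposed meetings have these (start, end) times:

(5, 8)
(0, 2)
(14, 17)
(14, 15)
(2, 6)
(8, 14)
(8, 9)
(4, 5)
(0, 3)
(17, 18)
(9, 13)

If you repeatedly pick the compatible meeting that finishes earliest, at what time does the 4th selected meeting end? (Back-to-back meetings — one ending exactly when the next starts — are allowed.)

9

Greedy by earliest finish: after sorting by end time, pick each interval compatible with the last pick.
By end time: (0,2), (0,3), (4,5), (2,6), (5,8), (8,9), (9,13), (8,14), (14,15), (14,17), (17,18).
Pick (0,2); next start ≥ 2 → (4,5); next start ≥ 5 → (5,8); next start ≥ 8 → (8,9); next start ≥ 9 → (9,13); next start ≥ 13 → (14,15); next start ≥ 15 → (17,18).
Selected: (0,2) (4,5) (5,8) (8,9) (9,13) (14,15) (17,18)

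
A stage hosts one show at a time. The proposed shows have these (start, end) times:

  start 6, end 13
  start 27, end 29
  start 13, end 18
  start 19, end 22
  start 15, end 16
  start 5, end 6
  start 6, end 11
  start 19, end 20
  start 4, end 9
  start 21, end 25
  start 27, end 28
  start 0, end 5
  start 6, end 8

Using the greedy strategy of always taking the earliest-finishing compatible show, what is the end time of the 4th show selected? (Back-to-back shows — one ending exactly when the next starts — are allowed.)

16

Order by finish time; keep every interval that doesn't clash with the previous kept one.
By end time: (0,5), (5,6), (6,8), (4,9), (6,11), (6,13), (15,16), (13,18), (19,20), (19,22), (21,25), (27,28), (27,29).
Pick (0,5); next start ≥ 5 → (5,6); next start ≥ 6 → (6,8); next start ≥ 8 → (15,16); next start ≥ 16 → (19,20); next start ≥ 20 → (21,25); next start ≥ 25 → (27,28).
Selected: (0,5) (5,6) (6,8) (15,16) (19,20) (21,25) (27,28)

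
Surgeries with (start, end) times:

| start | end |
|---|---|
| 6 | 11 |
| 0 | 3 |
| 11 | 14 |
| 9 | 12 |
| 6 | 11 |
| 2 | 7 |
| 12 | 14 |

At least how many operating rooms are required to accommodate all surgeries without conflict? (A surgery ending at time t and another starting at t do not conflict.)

3

Count concurrent intervals with a sweep; the peak is the room count.
starts: [0, 2, 6, 6, 9, 11, 12]
ends:   [3, 7, 11, 11, 12, 14, 14]
s0→1 s2→2 e3→1 s6→2 s6→3  — peak 3.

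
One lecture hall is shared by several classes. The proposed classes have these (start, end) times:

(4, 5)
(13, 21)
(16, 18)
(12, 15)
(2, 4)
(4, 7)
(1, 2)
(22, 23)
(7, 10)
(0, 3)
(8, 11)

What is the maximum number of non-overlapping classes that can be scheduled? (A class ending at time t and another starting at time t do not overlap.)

Sort by end time and greedily take each interval whose start is ≥ the last chosen end.
By end time: (1,2), (0,3), (2,4), (4,5), (4,7), (7,10), (8,11), (12,15), (16,18), (13,21), (22,23).
Pick (1,2); next start ≥ 2 → (2,4); next start ≥ 4 → (4,5); next start ≥ 5 → (7,10); next start ≥ 10 → (12,15); next start ≥ 15 → (16,18); next start ≥ 18 → (22,23).
Selected 7 classes.

7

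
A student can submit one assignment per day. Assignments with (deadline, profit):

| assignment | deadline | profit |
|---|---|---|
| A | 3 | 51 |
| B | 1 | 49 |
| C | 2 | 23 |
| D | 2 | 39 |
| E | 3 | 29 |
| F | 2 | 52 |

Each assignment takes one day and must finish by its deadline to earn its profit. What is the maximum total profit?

By profit: F(d2,52), A(d3,51), B(d1,49), D(d2,39), E(d3,29), C(d2,23)
F→slot 2; A→slot 3; B→slot 1; D skipped; E skipped; C skipped.
Profit = 49 + 52 + 51 = 152

152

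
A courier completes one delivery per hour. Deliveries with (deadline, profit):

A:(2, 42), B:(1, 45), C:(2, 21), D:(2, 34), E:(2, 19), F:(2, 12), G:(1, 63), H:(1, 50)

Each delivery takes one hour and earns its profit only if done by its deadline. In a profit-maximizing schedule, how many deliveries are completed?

2

Profit order: G=63 H=50 B=45 A=42 D=34 C=21 E=19 F=12
Assign: G→slot 1, H skipped, B skipped, A→slot 2, D skipped, C skipped, E skipped, F skipped.
Slots: [1:G] [2:A]
2 of 8 scheduled.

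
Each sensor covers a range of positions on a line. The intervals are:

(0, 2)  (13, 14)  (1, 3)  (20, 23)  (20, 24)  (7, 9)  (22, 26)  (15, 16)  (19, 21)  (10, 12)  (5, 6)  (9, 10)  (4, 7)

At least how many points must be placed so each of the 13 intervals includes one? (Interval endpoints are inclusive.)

Sort by right endpoint; whenever an interval is uncovered, place a point at its right end.
Sorted: [0,2] [1,3] [5,6] [4,7] [7,9] [9,10] [10,12] [13,14] [15,16] [19,21] [20,23] [20,24] [22,26]
{[0,2],[1,3]} hit by 2; {[5,6],[4,7]} hit by 6; {[7,9],[9,10]} hit by 9; {[10,12]} hit by 12; {[13,14]} hit by 14; {[15,16]} hit by 16; {[19,21],[20,23],[20,24]} hit by 21; {[22,26]} hit by 26.
Points: 2, 6, 9, 12, 14, 16, 21, 26 (8 total).

8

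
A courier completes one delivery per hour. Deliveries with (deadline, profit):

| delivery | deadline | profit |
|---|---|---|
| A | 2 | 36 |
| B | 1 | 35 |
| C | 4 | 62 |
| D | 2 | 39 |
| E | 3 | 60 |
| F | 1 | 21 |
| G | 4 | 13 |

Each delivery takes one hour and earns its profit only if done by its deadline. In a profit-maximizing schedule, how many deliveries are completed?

Sort by profit descending; place each in the latest free slot ≤ its deadline.
By profit: C(d4,62), E(d3,60), D(d2,39), A(d2,36), B(d1,35), F(d1,21), G(d4,13)
C→slot 4; E→slot 3; D→slot 2; A→slot 1; B skipped; F skipped; G skipped.
4 of 7 scheduled.

4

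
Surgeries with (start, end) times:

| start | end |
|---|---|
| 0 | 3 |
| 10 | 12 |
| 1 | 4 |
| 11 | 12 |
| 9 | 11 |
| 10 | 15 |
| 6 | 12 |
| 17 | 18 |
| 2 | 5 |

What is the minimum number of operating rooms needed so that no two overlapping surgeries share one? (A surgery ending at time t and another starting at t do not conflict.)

4

starts: [0, 1, 2, 6, 9, 10, 10, 11, 17]
ends:   [3, 4, 5, 11, 12, 12, 12, 15, 18]
s0→1 s1→2 s2→3 e3→2 e4→1 e5→0 s6→1 s9→2 s10→3 s10→4  — peak 4.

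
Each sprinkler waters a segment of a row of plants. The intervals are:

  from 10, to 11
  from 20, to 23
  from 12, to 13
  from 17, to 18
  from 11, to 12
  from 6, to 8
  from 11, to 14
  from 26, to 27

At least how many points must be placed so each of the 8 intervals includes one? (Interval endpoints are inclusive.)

Process intervals by earliest right end; each time one isn't hit yet, stab at its right endpoint.
By right end: [6,8]  [10,11]  [11,12]  [12,13]  [11,14]  [17,18]  [20,23]  [26,27]
[6,8] uncovered → point at 8; [10,11] uncovered → point at 11; [12,13] uncovered → point at 13; [17,18] uncovered → point at 18; [20,23] uncovered → point at 23; [26,27] uncovered → point at 27.
Points: 8, 11, 13, 18, 23, 27 (6 total).

6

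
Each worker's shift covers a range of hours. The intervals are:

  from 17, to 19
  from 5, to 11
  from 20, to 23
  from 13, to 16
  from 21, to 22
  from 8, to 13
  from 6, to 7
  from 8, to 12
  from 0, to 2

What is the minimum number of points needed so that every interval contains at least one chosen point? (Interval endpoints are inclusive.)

Sort by right endpoint; whenever an interval is uncovered, place a point at its right end.
Sorted: [0,2] [6,7] [5,11] [8,12] [8,13] [13,16] [17,19] [21,22] [20,23]
{[0,2]} hit by 2; {[6,7],[5,11]} hit by 7; {[8,12],[8,13]} hit by 12; {[13,16]} hit by 16; {[17,19]} hit by 19; {[21,22],[20,23]} hit by 22.
Points: 2, 7, 12, 16, 19, 22 (6 total).

6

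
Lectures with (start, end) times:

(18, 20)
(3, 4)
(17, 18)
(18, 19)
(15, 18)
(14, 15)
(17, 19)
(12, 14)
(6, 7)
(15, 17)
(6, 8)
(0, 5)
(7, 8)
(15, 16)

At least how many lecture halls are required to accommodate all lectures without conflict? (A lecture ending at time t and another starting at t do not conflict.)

Count concurrent intervals with a sweep; the peak is the room count.
Events (time:±→running): 0:+→1 3:+→2 4:-→1 5:-→0 6:+→1 6:+→2 7:-→1 7:+→2 8:-→1 8:-→0 12:+→1 14:-→0 14:+→1 15:-→0 15:+→1 15:+→2 15:+→3 … peak 3.

3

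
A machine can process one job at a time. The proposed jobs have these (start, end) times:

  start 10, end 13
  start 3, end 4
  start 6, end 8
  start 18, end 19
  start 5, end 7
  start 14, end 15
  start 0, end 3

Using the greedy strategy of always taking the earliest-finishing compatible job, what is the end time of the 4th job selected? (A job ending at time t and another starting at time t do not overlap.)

Order by finish time; keep every interval that doesn't clash with the previous kept one.
By end time: (0,3), (3,4), (5,7), (6,8), (10,13), (14,15), (18,19).
Pick (0,3); next start ≥ 3 → (3,4); next start ≥ 4 → (5,7); next start ≥ 7 → (10,13); next start ≥ 13 → (14,15); next start ≥ 15 → (18,19).
Selected: (0,3) (3,4) (5,7) (10,13) (14,15) (18,19)

13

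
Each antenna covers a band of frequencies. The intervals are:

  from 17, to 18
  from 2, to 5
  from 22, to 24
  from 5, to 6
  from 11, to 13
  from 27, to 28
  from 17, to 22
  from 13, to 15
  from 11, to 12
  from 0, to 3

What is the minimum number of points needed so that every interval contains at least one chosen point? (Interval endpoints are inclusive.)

By right end: [0,3]  [2,5]  [5,6]  [11,12]  [11,13]  [13,15]  [17,18]  [17,22]  [22,24]  [27,28]
[0,3] uncovered → point at 3; [5,6] uncovered → point at 6; [11,12] uncovered → point at 12; [13,15] uncovered → point at 15; [17,18] uncovered → point at 18; [22,24] uncovered → point at 24; [27,28] uncovered → point at 28.
Points: 3, 6, 12, 15, 18, 24, 28 (7 total).

7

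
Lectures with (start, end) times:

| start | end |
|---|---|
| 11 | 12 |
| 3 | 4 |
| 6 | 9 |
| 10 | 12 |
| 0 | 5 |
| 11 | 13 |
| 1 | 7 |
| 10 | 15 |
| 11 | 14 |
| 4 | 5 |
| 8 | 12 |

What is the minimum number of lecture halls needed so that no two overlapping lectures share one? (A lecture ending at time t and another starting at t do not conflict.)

6

Count concurrent intervals with a sweep; the peak is the room count.
starts: [0, 1, 3, 4, 6, 8, 10, 10, 11, 11, 11]
ends:   [4, 5, 5, 7, 9, 12, 12, 12, 13, 14, 15]
s0→1 s1→2 s3→3 e4→2 s4→3 e5→2 e5→1 s6→2 e7→1 s8→2 e9→1 s10→2 s10→3 s11→4 s11→5 s11→6  — peak 6.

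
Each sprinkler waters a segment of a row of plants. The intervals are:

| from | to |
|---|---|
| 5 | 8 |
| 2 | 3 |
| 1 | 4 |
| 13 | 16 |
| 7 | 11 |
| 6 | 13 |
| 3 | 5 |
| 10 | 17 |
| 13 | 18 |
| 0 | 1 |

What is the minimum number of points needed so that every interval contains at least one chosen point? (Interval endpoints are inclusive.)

4

Process intervals by earliest right end; each time one isn't hit yet, stab at its right endpoint.
Sorted: [0,1] [2,3] [1,4] [3,5] [5,8] [7,11] [6,13] [13,16] [10,17] [13,18]
{[0,1]} hit by 1; {[2,3],[1,4],[3,5]} hit by 3; {[5,8],[7,11],[6,13]} hit by 8; {[13,16],[10,17],[13,18]} hit by 16.
Points: 1, 3, 8, 16 (4 total).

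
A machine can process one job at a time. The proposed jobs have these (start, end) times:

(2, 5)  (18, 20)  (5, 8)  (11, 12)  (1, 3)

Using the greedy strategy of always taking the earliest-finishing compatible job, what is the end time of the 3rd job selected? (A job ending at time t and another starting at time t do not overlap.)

12

Order by finish time; keep every interval that doesn't clash with the previous kept one.
Sorted by end: (1,3)  (2,5)  (5,8)  (11,12)  (18,20)
take (1,3); take (5,8); take (11,12); take (18,20).
Selected: (1,3) (5,8) (11,12) (18,20)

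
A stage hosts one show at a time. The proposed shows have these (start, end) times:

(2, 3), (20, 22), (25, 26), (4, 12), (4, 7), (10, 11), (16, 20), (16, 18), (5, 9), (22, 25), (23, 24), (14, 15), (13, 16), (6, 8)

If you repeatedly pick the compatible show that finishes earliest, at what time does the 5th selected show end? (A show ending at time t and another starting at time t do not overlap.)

Sorted by end: (2,3)  (4,7)  (6,8)  (5,9)  (10,11)  (4,12)  (14,15)  (13,16)  (16,18)  (16,20)  (20,22)  (23,24)  (22,25)  (25,26)
take (2,3); take (4,7); take (10,11); take (14,15); take (16,18); skip (16,20); take (20,22); take (23,24); take (25,26).
Selected: (2,3) (4,7) (10,11) (14,15) (16,18) (20,22) (23,24) (25,26)

18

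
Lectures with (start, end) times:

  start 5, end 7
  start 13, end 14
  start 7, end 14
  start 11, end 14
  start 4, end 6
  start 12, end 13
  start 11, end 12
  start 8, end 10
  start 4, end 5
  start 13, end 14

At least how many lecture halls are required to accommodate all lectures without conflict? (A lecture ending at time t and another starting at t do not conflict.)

The answer is the maximum number of intervals overlapping at any instant.
Events (time:±→running): 4:+→1 4:+→2 5:-→1 5:+→2 6:-→1 7:-→0 7:+→1 8:+→2 10:-→1 11:+→2 11:+→3 12:-→2 12:+→3 13:-→2 13:+→3 13:+→4 … peak 4.

4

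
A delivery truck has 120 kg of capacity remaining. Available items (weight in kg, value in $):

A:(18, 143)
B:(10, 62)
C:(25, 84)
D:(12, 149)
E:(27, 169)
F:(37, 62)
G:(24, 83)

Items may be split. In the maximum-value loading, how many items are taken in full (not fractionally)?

6

Ratios (sorted): D 12.42, A 7.94, E 6.26, B 6.20, G 3.46, C 3.36, F 1.68
take D (12 @ 149); take A (18 @ 143); take E (27 @ 169); take B (10 @ 62); take G (24 @ 83); take C (25 @ 84); take 4/37 of F → 6.70. Capacity used 120/120.
6 item(s) taken whole; one partial (take 4/37 of F).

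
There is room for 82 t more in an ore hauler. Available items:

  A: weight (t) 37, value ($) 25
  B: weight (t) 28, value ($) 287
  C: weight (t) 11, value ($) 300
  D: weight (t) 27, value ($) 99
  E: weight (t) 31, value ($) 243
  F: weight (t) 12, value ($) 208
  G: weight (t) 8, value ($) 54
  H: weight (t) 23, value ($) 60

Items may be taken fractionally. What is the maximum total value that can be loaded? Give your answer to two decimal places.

1038.00

Greedy by value/weight ratio, highest first.
Ratios (sorted): C 27.27, F 17.33, B 10.25, E 7.84, G 6.75, D 3.67, H 2.61, A 0.68
take C (11 @ 300); take F (12 @ 208); take B (28 @ 287); take E (31 @ 243). Capacity used 82/82.
Total value = 1038.00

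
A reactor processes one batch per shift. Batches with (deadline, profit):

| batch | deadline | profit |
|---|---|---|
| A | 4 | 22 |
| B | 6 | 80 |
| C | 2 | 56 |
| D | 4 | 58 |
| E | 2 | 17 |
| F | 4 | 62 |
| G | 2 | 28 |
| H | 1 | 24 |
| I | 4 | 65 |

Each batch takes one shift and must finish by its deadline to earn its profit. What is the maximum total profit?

321

Sort by profit descending; place each in the latest free slot ≤ its deadline.
By profit: B(d6,80), I(d4,65), F(d4,62), D(d4,58), C(d2,56), G(d2,28), H(d1,24), A(d4,22), E(d2,17)
B→slot 6; I→slot 4; F→slot 3; D→slot 2; C→slot 1; G skipped; H skipped; A skipped; E skipped.
Profit = 56 + 58 + 62 + 65 + 80 = 321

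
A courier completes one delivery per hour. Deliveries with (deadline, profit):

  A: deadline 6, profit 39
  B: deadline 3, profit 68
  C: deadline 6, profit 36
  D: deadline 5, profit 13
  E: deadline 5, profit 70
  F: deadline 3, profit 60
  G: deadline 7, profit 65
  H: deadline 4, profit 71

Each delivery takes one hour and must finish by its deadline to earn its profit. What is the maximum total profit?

Sort by profit descending; place each in the latest free slot ≤ its deadline.
Profit order: H=71 E=70 B=68 G=65 F=60 A=39 C=36 D=13
Assign: H→slot 4, E→slot 5, B→slot 3, G→slot 7, F→slot 2, A→slot 6, C→slot 1, D skipped.
Slots: [1:C] [2:F] [3:B] [4:H] [5:E] [6:A] [7:G]
Profit = 36 + 60 + 68 + 71 + 70 + 39 + 65 = 409

409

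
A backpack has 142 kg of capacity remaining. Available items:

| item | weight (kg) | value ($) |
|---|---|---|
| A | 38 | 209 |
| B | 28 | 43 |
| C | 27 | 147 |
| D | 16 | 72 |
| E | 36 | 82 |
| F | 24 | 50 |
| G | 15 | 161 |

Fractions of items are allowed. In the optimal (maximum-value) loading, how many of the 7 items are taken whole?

Greedy by value/weight ratio, highest first.
Order: G (161/15=10.73) > A (209/38=5.50) > C (147/27=5.44) > D (72/16=4.50) > E (82/36=2.28) > F (50/24=2.08) > B (43/28=1.54)
Fill: take G (15 @ 161) → take A (38 @ 209) → take C (27 @ 147) → take D (16 @ 72) → take E (36 @ 82) → take 10/24 of F → 20.83; 142/142 used.
5 item(s) taken whole; one partial (take 10/24 of F).

5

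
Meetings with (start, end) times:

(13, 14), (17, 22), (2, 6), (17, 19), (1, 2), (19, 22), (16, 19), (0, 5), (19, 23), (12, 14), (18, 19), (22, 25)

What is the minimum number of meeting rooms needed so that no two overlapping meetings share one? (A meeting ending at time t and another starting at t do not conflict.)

4

Count concurrent intervals with a sweep; the peak is the room count.
starts: [0, 1, 2, 12, 13, 16, 17, 17, 18, 19, 19, 22]
ends:   [2, 5, 6, 14, 14, 19, 19, 19, 22, 22, 23, 25]
s0→1 s1→2 e2→1 s2→2 e5→1 e6→0 s12→1 s13→2 e14→1 e14→0 s16→1 s17→2 s17→3 s18→4  — peak 4.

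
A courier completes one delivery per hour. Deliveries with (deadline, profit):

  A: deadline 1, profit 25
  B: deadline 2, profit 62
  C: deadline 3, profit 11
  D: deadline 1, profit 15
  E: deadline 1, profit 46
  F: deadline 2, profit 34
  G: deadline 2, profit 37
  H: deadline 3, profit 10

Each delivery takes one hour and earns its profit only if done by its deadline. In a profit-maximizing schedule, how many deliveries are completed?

Profit order: B=62 E=46 G=37 F=34 A=25 D=15 C=11 H=10
Assign: B→slot 2, E→slot 1, G skipped, F skipped, A skipped, D skipped, C→slot 3, H skipped.
Slots: [1:E] [2:B] [3:C]
3 of 8 scheduled.

3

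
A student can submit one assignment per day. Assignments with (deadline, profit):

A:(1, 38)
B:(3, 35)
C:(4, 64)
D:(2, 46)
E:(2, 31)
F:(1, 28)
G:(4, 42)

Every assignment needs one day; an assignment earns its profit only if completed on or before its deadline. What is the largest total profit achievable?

190

Take jobs in profit order; each goes to the latest open slot no later than its deadline.
By profit: C(d4,64), D(d2,46), G(d4,42), A(d1,38), B(d3,35), E(d2,31), F(d1,28)
C→slot 4; D→slot 2; G→slot 3; A→slot 1; B skipped; E skipped; F skipped.
Profit = 38 + 46 + 42 + 64 = 190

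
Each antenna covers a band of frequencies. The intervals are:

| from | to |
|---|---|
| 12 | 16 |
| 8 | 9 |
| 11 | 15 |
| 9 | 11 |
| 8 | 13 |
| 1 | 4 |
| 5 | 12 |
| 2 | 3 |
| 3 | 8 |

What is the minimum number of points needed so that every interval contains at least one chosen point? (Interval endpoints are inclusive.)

Process intervals by earliest right end; each time one isn't hit yet, stab at its right endpoint.
Sorted: [2,3] [1,4] [3,8] [8,9] [9,11] [5,12] [8,13] [11,15] [12,16]
{[2,3],[1,4],[3,8]} hit by 3; {[8,9],[9,11],[5,12],[8,13]} hit by 9; {[11,15],[12,16]} hit by 15.
Points: 3, 9, 15 (3 total).

3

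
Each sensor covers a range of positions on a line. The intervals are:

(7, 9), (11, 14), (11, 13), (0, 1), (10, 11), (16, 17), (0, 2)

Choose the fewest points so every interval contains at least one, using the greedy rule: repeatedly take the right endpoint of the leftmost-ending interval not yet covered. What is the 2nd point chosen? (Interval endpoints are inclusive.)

9

Sort by right endpoint; whenever an interval is uncovered, place a point at its right end.
Sorted: [0,1] [0,2] [7,9] [10,11] [11,13] [11,14] [16,17]
{[0,1],[0,2]} hit by 1; {[7,9]} hit by 9; {[10,11],[11,13],[11,14]} hit by 11; {[16,17]} hit by 17.
Points: 1, 9, 11, 17 (4 total).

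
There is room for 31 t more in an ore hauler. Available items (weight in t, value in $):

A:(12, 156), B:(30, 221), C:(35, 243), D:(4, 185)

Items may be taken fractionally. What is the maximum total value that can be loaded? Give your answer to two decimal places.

451.50

Ratios (sorted): D 46.25, A 13.00, B 7.37, C 6.94
take D (4 @ 185); take A (12 @ 156); take 15/30 of B → 110.50. Capacity used 31/31.
Total value = 451.50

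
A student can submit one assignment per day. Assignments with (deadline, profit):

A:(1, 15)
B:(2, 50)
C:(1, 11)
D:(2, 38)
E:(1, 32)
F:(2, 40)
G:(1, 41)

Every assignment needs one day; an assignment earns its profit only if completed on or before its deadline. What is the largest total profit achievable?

91

Take jobs in profit order; each goes to the latest open slot no later than its deadline.
By profit: B(d2,50), G(d1,41), F(d2,40), D(d2,38), E(d1,32), A(d1,15), C(d1,11)
B→slot 2; G→slot 1; F skipped; D skipped; E skipped; A skipped; C skipped.
Profit = 41 + 50 = 91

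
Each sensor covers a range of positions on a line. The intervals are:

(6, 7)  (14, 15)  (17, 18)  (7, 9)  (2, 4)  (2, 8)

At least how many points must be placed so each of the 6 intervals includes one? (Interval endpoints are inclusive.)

By right end: [2,4]  [6,7]  [2,8]  [7,9]  [14,15]  [17,18]
[2,4] uncovered → point at 4; [6,7] uncovered → point at 7; [14,15] uncovered → point at 15; [17,18] uncovered → point at 18.
Points: 4, 7, 15, 18 (4 total).

4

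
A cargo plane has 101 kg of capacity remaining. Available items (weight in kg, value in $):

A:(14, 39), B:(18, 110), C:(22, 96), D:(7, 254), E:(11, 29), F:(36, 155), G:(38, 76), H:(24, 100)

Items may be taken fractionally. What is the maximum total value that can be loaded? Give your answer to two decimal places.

Greedy by value/weight ratio, highest first.
Ratios (sorted): D 36.29, B 6.11, C 4.36, F 4.31, H 4.17, A 2.79, E 2.64, G 2.00
take D (7 @ 254); take B (18 @ 110); take C (22 @ 96); take F (36 @ 155); take 18/24 of H → 75.00. Capacity used 101/101.
Total value = 690.00

690.00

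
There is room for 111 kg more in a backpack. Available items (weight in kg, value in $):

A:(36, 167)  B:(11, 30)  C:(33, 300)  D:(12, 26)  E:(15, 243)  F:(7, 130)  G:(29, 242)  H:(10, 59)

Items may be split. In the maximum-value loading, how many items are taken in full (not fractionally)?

5

Ratios (sorted): F 18.57, E 16.20, C 9.09, G 8.34, H 5.90, A 4.64, B 2.73, D 2.17
take F (7 @ 130); take E (15 @ 243); take C (33 @ 300); take G (29 @ 242); take H (10 @ 59); take 17/36 of A → 78.86. Capacity used 111/111.
5 item(s) taken whole; one partial (take 17/36 of A).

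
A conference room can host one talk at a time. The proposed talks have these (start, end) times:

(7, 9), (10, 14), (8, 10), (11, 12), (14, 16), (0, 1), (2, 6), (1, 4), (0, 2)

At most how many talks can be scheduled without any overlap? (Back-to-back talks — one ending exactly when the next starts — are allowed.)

5

Greedy by earliest finish: after sorting by end time, pick each interval compatible with the last pick.
By end time: (0,1), (0,2), (1,4), (2,6), (7,9), (8,10), (11,12), (10,14), (14,16).
Pick (0,1); next start ≥ 1 → (1,4); next start ≥ 4 → (7,9); next start ≥ 9 → (11,12); next start ≥ 12 → (14,16).
Selected 5 talks.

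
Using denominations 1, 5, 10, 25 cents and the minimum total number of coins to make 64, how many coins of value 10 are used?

1

Use the largest denomination that fits, subtract, and repeat.
64 − 2×25→14 − 1×10→4 − 4×1→0
Count of 10: 1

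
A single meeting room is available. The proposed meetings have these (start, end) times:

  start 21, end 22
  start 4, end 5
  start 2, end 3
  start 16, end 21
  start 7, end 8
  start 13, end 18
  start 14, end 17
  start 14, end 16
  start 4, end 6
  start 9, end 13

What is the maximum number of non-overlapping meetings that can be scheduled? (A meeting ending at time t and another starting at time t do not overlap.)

Order by finish time; keep every interval that doesn't clash with the previous kept one.
Sorted by end: (2,3)  (4,5)  (4,6)  (7,8)  (9,13)  (14,16)  (14,17)  (13,18)  (16,21)  (21,22)
take (2,3); take (4,5); take (7,8); take (9,13); take (14,16); take (16,21); take (21,22).
Selected 7 meetings.

7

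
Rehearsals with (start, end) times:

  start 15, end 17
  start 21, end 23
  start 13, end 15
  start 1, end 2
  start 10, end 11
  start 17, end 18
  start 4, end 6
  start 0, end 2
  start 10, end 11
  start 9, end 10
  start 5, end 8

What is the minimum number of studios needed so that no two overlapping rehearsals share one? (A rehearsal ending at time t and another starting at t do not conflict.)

Count concurrent intervals with a sweep; the peak is the room count.
starts: [0, 1, 4, 5, 9, 10, 10, 13, 15, 17, 21]
ends:   [2, 2, 6, 8, 10, 11, 11, 15, 17, 18, 23]
s0→1 s1→2  — peak 2.

2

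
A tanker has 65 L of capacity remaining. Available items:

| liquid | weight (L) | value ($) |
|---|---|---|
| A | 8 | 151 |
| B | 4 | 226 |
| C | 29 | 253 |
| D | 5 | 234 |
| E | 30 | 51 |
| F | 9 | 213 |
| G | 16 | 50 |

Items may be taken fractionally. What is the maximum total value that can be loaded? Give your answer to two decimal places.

1108.25

Greedy by value/weight ratio, highest first.
Order: B (226/4=56.50) > D (234/5=46.80) > F (213/9=23.67) > A (151/8=18.88) > C (253/29=8.72) > G (50/16=3.12) > E (51/30=1.70)
Fill: take B (4 @ 226) → take D (5 @ 234) → take F (9 @ 213) → take A (8 @ 151) → take C (29 @ 253) → take 10/16 of G → 31.25; 65/65 used.
Total value = 1108.25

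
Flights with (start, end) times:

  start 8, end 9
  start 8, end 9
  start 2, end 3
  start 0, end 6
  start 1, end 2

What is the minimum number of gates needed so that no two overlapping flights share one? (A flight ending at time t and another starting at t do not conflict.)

Count concurrent intervals with a sweep; the peak is the room count.
Events (time:±→running): 0:+→1 1:+→2 … peak 2.

2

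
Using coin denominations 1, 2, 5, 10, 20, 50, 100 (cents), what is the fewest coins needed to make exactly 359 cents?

7

Use the largest denomination that fits, subtract, and repeat.
359 − 3×100→59 − 1×50→9 − 1×5→4 − 2×2→0
Total coins = 3 + 1 + 1 + 2 = 7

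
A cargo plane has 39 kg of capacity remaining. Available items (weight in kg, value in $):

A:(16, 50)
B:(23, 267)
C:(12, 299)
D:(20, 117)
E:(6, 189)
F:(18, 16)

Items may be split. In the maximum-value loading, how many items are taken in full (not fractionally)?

Sort by value per unit weight and fill in that order.
Ratios (sorted): E 31.50, C 24.92, B 11.61, D 5.85, A 3.12, F 0.89
take E (6 @ 189); take C (12 @ 299); take 21/23 of B → 243.78. Capacity used 39/39.
2 item(s) taken whole; one partial (take 21/23 of B).

2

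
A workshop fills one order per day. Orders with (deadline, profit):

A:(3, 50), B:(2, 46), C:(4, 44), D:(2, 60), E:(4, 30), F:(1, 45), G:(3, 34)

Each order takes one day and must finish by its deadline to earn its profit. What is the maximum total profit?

Profit order: D=60 A=50 B=46 F=45 C=44 G=34 E=30
Assign: D→slot 2, A→slot 3, B→slot 1, F skipped, C→slot 4, G skipped, E skipped.
Slots: [1:B] [2:D] [3:A] [4:C]
Profit = 46 + 60 + 50 + 44 = 200

200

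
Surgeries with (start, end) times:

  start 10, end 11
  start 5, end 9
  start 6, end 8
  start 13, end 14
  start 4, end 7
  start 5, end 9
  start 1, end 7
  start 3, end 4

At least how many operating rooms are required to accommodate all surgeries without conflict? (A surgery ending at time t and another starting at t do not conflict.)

Events (time:±→running): 1:+→1 3:+→2 4:-→1 4:+→2 5:+→3 5:+→4 6:+→5 … peak 5.

5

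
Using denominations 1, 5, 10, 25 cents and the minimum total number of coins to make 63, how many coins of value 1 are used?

Use the largest denomination that fits, subtract, and repeat.
63 − 2×25→13 − 1×10→3 − 3×1→0
Count of 1: 3

3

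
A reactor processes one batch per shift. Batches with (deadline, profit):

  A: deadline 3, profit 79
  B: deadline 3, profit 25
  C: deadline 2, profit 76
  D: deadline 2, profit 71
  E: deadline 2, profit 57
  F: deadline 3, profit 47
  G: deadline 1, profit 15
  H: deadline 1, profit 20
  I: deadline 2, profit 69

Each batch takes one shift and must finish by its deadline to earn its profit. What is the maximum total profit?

By profit: A(d3,79), C(d2,76), D(d2,71), I(d2,69), E(d2,57), F(d3,47), B(d3,25), H(d1,20), G(d1,15)
A→slot 3; C→slot 2; D→slot 1; I skipped; E skipped; F skipped; B skipped; H skipped; G skipped.
Profit = 71 + 76 + 79 = 226

226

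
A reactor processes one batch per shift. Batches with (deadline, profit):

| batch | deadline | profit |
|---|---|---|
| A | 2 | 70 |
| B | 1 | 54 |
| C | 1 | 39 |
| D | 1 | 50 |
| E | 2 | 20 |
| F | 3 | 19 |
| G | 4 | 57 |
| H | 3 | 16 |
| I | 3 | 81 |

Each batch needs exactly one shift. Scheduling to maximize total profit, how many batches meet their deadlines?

4

Take jobs in profit order; each goes to the latest open slot no later than its deadline.
By profit: I(d3,81), A(d2,70), G(d4,57), B(d1,54), D(d1,50), C(d1,39), E(d2,20), F(d3,19), H(d3,16)
I→slot 3; A→slot 2; G→slot 4; B→slot 1; D skipped; C skipped; E skipped; F skipped; H skipped.
4 of 9 scheduled.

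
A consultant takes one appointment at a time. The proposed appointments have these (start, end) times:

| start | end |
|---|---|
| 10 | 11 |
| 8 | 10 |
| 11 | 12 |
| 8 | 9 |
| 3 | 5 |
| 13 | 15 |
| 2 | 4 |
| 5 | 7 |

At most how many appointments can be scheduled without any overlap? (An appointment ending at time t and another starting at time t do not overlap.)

6

Greedy by earliest finish: after sorting by end time, pick each interval compatible with the last pick.
By end time: (2,4), (3,5), (5,7), (8,9), (8,10), (10,11), (11,12), (13,15).
Pick (2,4); next start ≥ 4 → (5,7); next start ≥ 7 → (8,9); next start ≥ 9 → (10,11); next start ≥ 11 → (11,12); next start ≥ 12 → (13,15).
Selected 6 appointments.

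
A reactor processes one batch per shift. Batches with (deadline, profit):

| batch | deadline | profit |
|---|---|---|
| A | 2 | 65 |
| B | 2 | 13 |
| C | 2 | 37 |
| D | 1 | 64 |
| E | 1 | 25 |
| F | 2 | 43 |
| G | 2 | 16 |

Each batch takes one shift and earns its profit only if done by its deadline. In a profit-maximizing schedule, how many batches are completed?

Sort by profit descending; place each in the latest free slot ≤ its deadline.
By profit: A(d2,65), D(d1,64), F(d2,43), C(d2,37), E(d1,25), G(d2,16), B(d2,13)
A→slot 2; D→slot 1; F skipped; C skipped; E skipped; G skipped; B skipped.
2 of 7 scheduled.

2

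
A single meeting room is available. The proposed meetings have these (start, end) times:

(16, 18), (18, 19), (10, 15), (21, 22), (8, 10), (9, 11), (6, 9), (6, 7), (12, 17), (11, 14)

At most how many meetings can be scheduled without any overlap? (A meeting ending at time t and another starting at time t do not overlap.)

Sorted by end: (6,7)  (6,9)  (8,10)  (9,11)  (11,14)  (10,15)  (12,17)  (16,18)  (18,19)  (21,22)
take (6,7); skip (6,9); take (8,10); take (11,14); skip (10,15); take (16,18); take (18,19); take (21,22).
Selected 6 meetings.

6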